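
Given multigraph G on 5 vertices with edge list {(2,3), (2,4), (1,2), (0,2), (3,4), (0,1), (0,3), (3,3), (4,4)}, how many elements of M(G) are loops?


In a graphic matroid, a loop is a self-loop edge (u,u) with rank 0.
Examining all 9 edges for self-loops...
Self-loops found: (3,3), (4,4)
Number of loops = 2.

2


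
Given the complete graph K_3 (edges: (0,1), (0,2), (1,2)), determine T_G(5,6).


T(K_3; x,y) = x^2 + x + y.
T(5,6) = 25 + 5 + 6 = 36.

36


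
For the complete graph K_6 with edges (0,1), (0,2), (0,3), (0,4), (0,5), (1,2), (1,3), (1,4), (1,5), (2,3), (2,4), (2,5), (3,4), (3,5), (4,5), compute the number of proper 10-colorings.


P(K_6, k) = k(k-1)(k-2)...(k-5).
P(10) = (10) * (9) * (8) * (7) * (6) * (5) = 151200.

151200


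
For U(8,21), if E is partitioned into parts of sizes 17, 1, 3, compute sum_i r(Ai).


r(Ai) = min(|Ai|, 8) for each part.
Sum = min(17,8) + min(1,8) + min(3,8)
    = 8 + 1 + 3
    = 12.

12


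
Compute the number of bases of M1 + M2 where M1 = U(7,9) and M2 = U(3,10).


Bases of a direct sum M1 + M2: |B| = |B(M1)| * |B(M2)|.
|B(U(7,9))| = C(9,7) = 36.
|B(U(3,10))| = C(10,3) = 120.
Total bases = 36 * 120 = 4320.

4320


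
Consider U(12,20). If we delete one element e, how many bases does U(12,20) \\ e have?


Deleting e from U(12,20) gives U(12,19) since n > r.
Bases of U(12,19) = C(19,12) = 19! / (12! * 7!) = 50388.

50388


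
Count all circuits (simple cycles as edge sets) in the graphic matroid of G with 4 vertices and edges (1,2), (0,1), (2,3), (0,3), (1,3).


A circuit in a graphic matroid = edge set of a simple cycle.
G has 4 vertices and 5 edges.
Enumerating all minimal edge subsets forming cycles...
Total circuits found: 3.

3


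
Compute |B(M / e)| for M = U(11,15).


Contracting e from U(11,15) gives U(10,14).
Bases of U(10,14) = C(14,10) = 14! / (10! * 4!) = 1001.

1001


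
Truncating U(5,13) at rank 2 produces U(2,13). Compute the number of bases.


Truncating U(5,13) to rank 2 gives U(2,13).
Bases of U(2,13) are all 2-element subsets of 13 elements.
Number of bases = (13 choose 2) = 78.

78


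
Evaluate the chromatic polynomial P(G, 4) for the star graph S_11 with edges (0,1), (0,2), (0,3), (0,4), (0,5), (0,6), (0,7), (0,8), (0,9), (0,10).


P(tree, k) = k * (k-1)^(10) for any tree on 11 vertices.
P(4) = 4 * 3^10 = 4 * 59049 = 236196.

236196


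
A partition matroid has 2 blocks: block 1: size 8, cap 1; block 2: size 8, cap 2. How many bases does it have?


A basis picks exactly ci elements from block i.
Number of bases = product of C(|Si|, ci).
= C(8,1) * C(8,2)
= 8 * 28
= 224.

224


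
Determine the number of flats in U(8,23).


Flats of U(8,23): every subset of size < 8 is a flat, plus E itself.
Count = C(23,0) + C(23,1) + C(23,2) + C(23,3) + C(23,4) + C(23,5) + C(23,6) + C(23,7) + 1
     = 1 + 23 + 253 + 1771 + 8855 + 33649 + 100947 + 245157 + 1
     = 390657.

390657


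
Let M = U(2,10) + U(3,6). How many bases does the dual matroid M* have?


(M1+M2)* = M1* + M2*.
M1* = U(8,10), bases: C(10,8) = 45.
M2* = U(3,6), bases: C(6,3) = 20.
|B(M*)| = 45 * 20 = 900.

900


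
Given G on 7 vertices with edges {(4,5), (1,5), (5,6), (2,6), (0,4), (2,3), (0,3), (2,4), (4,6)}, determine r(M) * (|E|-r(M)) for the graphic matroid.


r(M) = |V| - c = 7 - 1 = 6.
nullity = |E| - r(M) = 9 - 6 = 3.
Product = 6 * 3 = 18.

18


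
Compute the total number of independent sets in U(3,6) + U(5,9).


For a direct sum, |I(M1+M2)| = |I(M1)| * |I(M2)|.
|I(U(3,6))| = sum C(6,k) for k=0..3 = 42.
|I(U(5,9))| = sum C(9,k) for k=0..5 = 382.
Total = 42 * 382 = 16044.

16044


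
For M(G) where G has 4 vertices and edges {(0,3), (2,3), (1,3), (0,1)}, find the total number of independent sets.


An independent set in a graphic matroid is an acyclic edge subset.
G has 4 vertices and 4 edges.
Enumerate all 2^4 = 16 subsets, checking for acyclicity.
Total independent sets = 14.

14


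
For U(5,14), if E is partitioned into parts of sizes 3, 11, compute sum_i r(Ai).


r(Ai) = min(|Ai|, 5) for each part.
Sum = min(3,5) + min(11,5)
    = 3 + 5
    = 8.

8


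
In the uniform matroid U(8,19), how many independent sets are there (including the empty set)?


Independent sets of U(8,19) are all subsets of size <= 8.
Count = (19 choose 0) + (19 choose 1) + (19 choose 2) + (19 choose 3) + (19 choose 4) + (19 choose 5) + (19 choose 6) + (19 choose 7) + (19 choose 8)
     = 1 + 19 + 171 + 969 + 3876 + 11628 + 27132 + 50388 + 75582
     = 169766.

169766


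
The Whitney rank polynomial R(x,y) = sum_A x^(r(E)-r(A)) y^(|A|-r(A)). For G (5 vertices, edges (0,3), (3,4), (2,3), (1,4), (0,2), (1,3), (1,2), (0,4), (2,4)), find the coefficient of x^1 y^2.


R(x,y) = sum over A in 2^E of x^(r(E)-r(A)) * y^(|A|-r(A)).
G has 5 vertices, 9 edges. r(E) = 4.
Enumerate all 2^9 = 512 subsets.
Count subsets with r(E)-r(A)=1 and |A|-r(A)=2: 15.

15


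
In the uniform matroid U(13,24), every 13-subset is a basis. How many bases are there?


Bases of U(13,24) are all 13-element subsets of the 24-element ground set.
Number of bases = C(24,13).
C(24,13) = 2496144.

2496144


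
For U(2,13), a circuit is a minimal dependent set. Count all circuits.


In U(2,13), circuits are the (3)-element subsets.
Any set of 3 elements is dependent, and removing any one element gives
an independent set of size 2, so it is a minimal dependent set.
Number of circuits = (13 choose 3) = 286.

286


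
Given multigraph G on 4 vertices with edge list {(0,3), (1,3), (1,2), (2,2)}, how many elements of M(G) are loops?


In a graphic matroid, a loop is a self-loop edge (u,u) with rank 0.
Examining all 4 edges for self-loops...
Self-loops found: (2,2)
Number of loops = 1.

1


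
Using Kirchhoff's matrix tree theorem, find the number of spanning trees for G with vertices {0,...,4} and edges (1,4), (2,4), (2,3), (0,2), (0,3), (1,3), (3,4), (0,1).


By Kirchhoff's matrix tree theorem, the number of spanning trees equals
the determinant of any cofactor of the Laplacian matrix L.
G has 5 vertices and 8 edges.
Computing the (4 x 4) cofactor determinant gives 45.

45


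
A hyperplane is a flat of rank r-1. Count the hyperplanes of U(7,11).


Hyperplanes of U(7,11) are flats of rank 6.
In a uniform matroid, these are exactly the (6)-element subsets.
Count = C(11,6) = 11! / (6! * 5!) = 462.

462


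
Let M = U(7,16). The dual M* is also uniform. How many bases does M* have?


The dual of U(r,n) is U(n-r, n) = U(9,16).
Bases of U(9,16) are all (9)-element subsets.
|B(M*)| = (16 choose 9) = 11440.

11440


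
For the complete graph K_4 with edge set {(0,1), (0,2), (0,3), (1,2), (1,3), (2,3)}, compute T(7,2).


T(K_4; x,y) = x^3 + 3x^2 + 4xy + 2x + y^3 + 3y^2 + 2y.
Substituting x=7, y=2:
= 343 + 147 + 56 + 14 + 8 + 12 + 4
= 584.

584


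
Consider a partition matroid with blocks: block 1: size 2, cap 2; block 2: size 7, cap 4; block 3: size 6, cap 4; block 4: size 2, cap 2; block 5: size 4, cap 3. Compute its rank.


Rank of a partition matroid = sum of min(|Si|, ci) for each block.
= min(2,2) + min(7,4) + min(6,4) + min(2,2) + min(4,3)
= 2 + 4 + 4 + 2 + 3
= 15.

15


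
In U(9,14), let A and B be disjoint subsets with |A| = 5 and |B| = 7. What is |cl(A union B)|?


|A union B| = 5 + 7 = 12 (disjoint).
In U(9,14), cl(S) = S if |S| < 9, else cl(S) = E.
Since 12 >= 9, cl(A union B) = E.
|cl(A union B)| = 14.

14


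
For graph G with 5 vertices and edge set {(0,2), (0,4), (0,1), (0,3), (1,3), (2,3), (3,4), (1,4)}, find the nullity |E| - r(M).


Cycle rank (nullity) = |E| - r(M) = |E| - (|V| - c).
|E| = 8, |V| = 5, c = 1.
Nullity = 8 - (5 - 1) = 8 - 4 = 4.

4


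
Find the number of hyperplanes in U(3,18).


Hyperplanes of U(3,18) are flats of rank 2.
In a uniform matroid, these are exactly the (2)-element subsets.
Count = C(18,2) = (18 * 17) / (1 * 2) = 153.

153


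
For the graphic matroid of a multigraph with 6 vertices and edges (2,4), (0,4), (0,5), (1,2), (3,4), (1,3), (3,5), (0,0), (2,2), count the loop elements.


In a graphic matroid, a loop is a self-loop edge (u,u) with rank 0.
Examining all 9 edges for self-loops...
Self-loops found: (0,0), (2,2)
Number of loops = 2.

2


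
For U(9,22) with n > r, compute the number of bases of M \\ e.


Deleting e from U(9,22) gives U(9,21) since n > r.
Bases of U(9,21) = (21 choose 9) = 293930.

293930


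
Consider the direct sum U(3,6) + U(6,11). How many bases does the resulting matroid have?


Bases of a direct sum M1 + M2: |B| = |B(M1)| * |B(M2)|.
|B(U(3,6))| = C(6,3) = 20.
|B(U(6,11))| = C(11,6) = 462.
Total bases = 20 * 462 = 9240.

9240


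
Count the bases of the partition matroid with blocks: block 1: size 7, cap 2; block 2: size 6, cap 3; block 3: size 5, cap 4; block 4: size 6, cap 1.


A basis picks exactly ci elements from block i.
Number of bases = product of C(|Si|, ci).
= C(7,2) * C(6,3) * C(5,4) * C(6,1)
= 21 * 20 * 5 * 6
= 12600.

12600


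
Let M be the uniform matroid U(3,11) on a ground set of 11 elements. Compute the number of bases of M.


Bases of U(3,11) are all 3-element subsets of the 11-element ground set.
Number of bases = C(11,3).
C(11,3) = 11! / (3! * 8!) = 165.

165


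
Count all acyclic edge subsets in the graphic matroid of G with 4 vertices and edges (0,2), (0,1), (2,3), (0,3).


An independent set in a graphic matroid is an acyclic edge subset.
G has 4 vertices and 4 edges.
Enumerate all 2^4 = 16 subsets, checking for acyclicity.
Total independent sets = 14.

14


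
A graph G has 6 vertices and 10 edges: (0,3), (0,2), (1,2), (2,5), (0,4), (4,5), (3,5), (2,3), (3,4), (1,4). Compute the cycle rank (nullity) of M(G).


Cycle rank (nullity) = |E| - r(M) = |E| - (|V| - c).
|E| = 10, |V| = 6, c = 1.
Nullity = 10 - (6 - 1) = 10 - 5 = 5.

5


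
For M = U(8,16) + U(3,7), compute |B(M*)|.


(M1+M2)* = M1* + M2*.
M1* = U(8,16), bases: C(16,8) = 12870.
M2* = U(4,7), bases: C(7,4) = 35.
|B(M*)| = 12870 * 35 = 450450.

450450


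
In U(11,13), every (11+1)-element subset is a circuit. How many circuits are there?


In U(11,13), circuits are the (12)-element subsets.
Any set of 12 elements is dependent, and removing any one element gives
an independent set of size 11, so it is a minimal dependent set.
Number of circuits = (13 choose 12) = 13.

13


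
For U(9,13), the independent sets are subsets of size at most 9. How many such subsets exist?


Independent sets of U(9,13) are all subsets of size <= 9.
Count = C(13,0) + C(13,1) + C(13,2) + C(13,3) + C(13,4) + C(13,5) + C(13,6) + C(13,7) + C(13,8) + C(13,9)
     = 1 + 13 + 78 + 286 + 715 + 1287 + 1716 + 1716 + 1287 + 715
     = 7814.

7814


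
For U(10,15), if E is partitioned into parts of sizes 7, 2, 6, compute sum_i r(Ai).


r(Ai) = min(|Ai|, 10) for each part.
Sum = min(7,10) + min(2,10) + min(6,10)
    = 7 + 2 + 6
    = 15.

15


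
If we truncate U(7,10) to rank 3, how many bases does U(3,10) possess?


Truncating U(7,10) to rank 3 gives U(3,10).
Bases of U(3,10) are all 3-element subsets of 10 elements.
Number of bases = C(10,3) = 10! / (3! * 7!) = 120.

120


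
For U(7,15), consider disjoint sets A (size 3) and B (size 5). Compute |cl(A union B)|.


|A union B| = 3 + 5 = 8 (disjoint).
In U(7,15), cl(S) = S if |S| < 7, else cl(S) = E.
Since 8 >= 7, cl(A union B) = E.
|cl(A union B)| = 15.

15


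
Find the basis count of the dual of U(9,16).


The dual of U(r,n) is U(n-r, n) = U(7,16).
Bases of U(7,16) are all (7)-element subsets.
|B(M*)| = C(16,7) = 11440.

11440


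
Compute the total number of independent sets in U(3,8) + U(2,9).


For a direct sum, |I(M1+M2)| = |I(M1)| * |I(M2)|.
|I(U(3,8))| = sum C(8,k) for k=0..3 = 93.
|I(U(2,9))| = sum C(9,k) for k=0..2 = 46.
Total = 93 * 46 = 4278.

4278


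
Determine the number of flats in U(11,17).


Flats of U(11,17): every subset of size < 11 is a flat, plus E itself.
Count = C(17,0) + C(17,1) + C(17,2) + C(17,3) + C(17,4) + C(17,5) + C(17,6) + C(17,7) + C(17,8) + C(17,9) + C(17,10) + 1
     = 1 + 17 + 136 + 680 + 2380 + 6188 + 12376 + 19448 + 24310 + 24310 + 19448 + 1
     = 109295.

109295


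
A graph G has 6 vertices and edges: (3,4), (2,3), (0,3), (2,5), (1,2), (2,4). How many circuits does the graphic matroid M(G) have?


A circuit in a graphic matroid = edge set of a simple cycle.
G has 6 vertices and 6 edges.
Enumerating all minimal edge subsets forming cycles...
Total circuits found: 1.

1


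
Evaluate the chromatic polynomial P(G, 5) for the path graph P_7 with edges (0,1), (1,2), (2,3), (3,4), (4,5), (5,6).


P(P_7, k) = k * (k-1)^(6).
P(5) = 5 * 4^6 = 5 * 4096 = 20480.

20480


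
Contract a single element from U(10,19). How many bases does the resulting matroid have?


Contracting e from U(10,19) gives U(9,18).
Bases of U(9,18) = C(18,9) = 18! / (9! * 9!) = 48620.

48620


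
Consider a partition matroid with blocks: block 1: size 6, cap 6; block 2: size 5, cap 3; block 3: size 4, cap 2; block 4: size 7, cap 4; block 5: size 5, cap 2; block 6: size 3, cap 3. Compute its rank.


Rank of a partition matroid = sum of min(|Si|, ci) for each block.
= min(6,6) + min(5,3) + min(4,2) + min(7,4) + min(5,2) + min(3,3)
= 6 + 3 + 2 + 4 + 2 + 3
= 20.

20


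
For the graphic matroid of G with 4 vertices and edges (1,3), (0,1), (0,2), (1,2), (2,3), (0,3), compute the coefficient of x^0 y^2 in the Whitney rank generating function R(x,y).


R(x,y) = sum over A in 2^E of x^(r(E)-r(A)) * y^(|A|-r(A)).
G has 4 vertices, 6 edges. r(E) = 3.
Enumerate all 2^6 = 64 subsets.
Count subsets with r(E)-r(A)=0 and |A|-r(A)=2: 6.

6


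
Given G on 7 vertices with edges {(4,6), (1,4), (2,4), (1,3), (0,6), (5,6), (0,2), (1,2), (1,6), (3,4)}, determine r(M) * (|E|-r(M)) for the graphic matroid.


r(M) = |V| - c = 7 - 1 = 6.
nullity = |E| - r(M) = 10 - 6 = 4.
Product = 6 * 4 = 24.

24


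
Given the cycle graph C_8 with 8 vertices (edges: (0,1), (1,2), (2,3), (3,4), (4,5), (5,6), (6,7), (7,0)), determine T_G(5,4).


T(C_8; x,y) = x + x^2 + ... + x^(7) + y.
T(5,4) = 5^1 + 5^2 + 5^3 + 5^4 + 5^5 + 5^6 + 5^7 + 4
= 5 + 25 + 125 + 625 + 3125 + 15625 + 78125 + 4
= 97659.

97659


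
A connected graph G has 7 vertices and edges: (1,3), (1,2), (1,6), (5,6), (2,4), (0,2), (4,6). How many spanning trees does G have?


By Kirchhoff's matrix tree theorem, the number of spanning trees equals
the determinant of any cofactor of the Laplacian matrix L.
G has 7 vertices and 7 edges.
Computing the (6 x 6) cofactor determinant gives 4.

4


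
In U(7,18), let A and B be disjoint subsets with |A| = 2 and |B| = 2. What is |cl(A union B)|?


|A union B| = 2 + 2 = 4 (disjoint).
In U(7,18), cl(S) = S if |S| < 7, else cl(S) = E.
Since 4 < 7, cl(A union B) = A union B.
|cl(A union B)| = 4.

4


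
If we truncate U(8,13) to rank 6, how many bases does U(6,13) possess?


Truncating U(8,13) to rank 6 gives U(6,13).
Bases of U(6,13) are all 6-element subsets of 13 elements.
Number of bases = C(13,6) = 13! / (6! * 7!) = 1716.

1716


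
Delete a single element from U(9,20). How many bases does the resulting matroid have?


Deleting e from U(9,20) gives U(9,19) since n > r.
Bases of U(9,19) = C(19,9) = 92378.

92378


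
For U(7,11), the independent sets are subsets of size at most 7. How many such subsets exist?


Independent sets of U(7,11) are all subsets of size <= 7.
Count = C(11,0) + C(11,1) + C(11,2) + C(11,3) + C(11,4) + C(11,5) + C(11,6) + C(11,7)
     = 1 + 11 + 55 + 165 + 330 + 462 + 462 + 330
     = 1816.

1816


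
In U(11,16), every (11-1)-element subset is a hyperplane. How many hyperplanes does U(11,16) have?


Hyperplanes of U(11,16) are flats of rank 10.
In a uniform matroid, these are exactly the (10)-element subsets.
Count = C(16,10) = 8008.

8008


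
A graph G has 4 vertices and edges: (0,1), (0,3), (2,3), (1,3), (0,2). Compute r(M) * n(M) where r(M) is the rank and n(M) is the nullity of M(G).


r(M) = |V| - c = 4 - 1 = 3.
nullity = |E| - r(M) = 5 - 3 = 2.
Product = 3 * 2 = 6.

6


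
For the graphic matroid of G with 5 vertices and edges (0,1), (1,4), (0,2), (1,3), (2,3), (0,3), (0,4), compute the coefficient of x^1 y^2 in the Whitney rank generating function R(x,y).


R(x,y) = sum over A in 2^E of x^(r(E)-r(A)) * y^(|A|-r(A)).
G has 5 vertices, 7 edges. r(E) = 4.
Enumerate all 2^7 = 128 subsets.
Count subsets with r(E)-r(A)=1 and |A|-r(A)=2: 2.

2


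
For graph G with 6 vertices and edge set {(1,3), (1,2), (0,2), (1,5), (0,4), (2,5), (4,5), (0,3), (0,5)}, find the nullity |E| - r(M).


Cycle rank (nullity) = |E| - r(M) = |E| - (|V| - c).
|E| = 9, |V| = 6, c = 1.
Nullity = 9 - (6 - 1) = 9 - 5 = 4.

4


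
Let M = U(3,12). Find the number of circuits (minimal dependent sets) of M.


In U(3,12), circuits are the (4)-element subsets.
Any set of 4 elements is dependent, and removing any one element gives
an independent set of size 3, so it is a minimal dependent set.
Number of circuits = C(12,4) = (12 * 11 * 10 * 9) / (1 * 2 * 3 * 4) = 495.

495


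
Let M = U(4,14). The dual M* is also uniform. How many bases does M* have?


The dual of U(r,n) is U(n-r, n) = U(10,14).
Bases of U(10,14) are all (10)-element subsets.
|B(M*)| = C(14,10) = 14! / (10! * 4!) = 1001.

1001


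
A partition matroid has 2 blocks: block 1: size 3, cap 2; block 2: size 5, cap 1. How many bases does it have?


A basis picks exactly ci elements from block i.
Number of bases = product of C(|Si|, ci).
= C(3,2) * C(5,1)
= 3 * 5
= 15.

15


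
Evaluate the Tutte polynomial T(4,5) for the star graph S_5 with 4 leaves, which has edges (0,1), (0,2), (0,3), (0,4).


A star on 5 vertices is a tree with 4 edges.
T(x,y) = x^(4) for any tree.
T(4,5) = 4^4 = 256.

256


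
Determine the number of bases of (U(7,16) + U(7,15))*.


(M1+M2)* = M1* + M2*.
M1* = U(9,16), bases: C(16,9) = 11440.
M2* = U(8,15), bases: C(15,8) = 6435.
|B(M*)| = 11440 * 6435 = 73616400.

73616400


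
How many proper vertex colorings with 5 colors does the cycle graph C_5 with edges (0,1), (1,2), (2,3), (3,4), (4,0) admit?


P(C_5, k) = (k-1)^5 + (-1)^5*(k-1).
P(5) = (4)^5 - 4
= 1024 - 4 = 1020.

1020


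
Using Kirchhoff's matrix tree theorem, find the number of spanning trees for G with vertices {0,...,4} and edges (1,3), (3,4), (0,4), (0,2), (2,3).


By Kirchhoff's matrix tree theorem, the number of spanning trees equals
the determinant of any cofactor of the Laplacian matrix L.
G has 5 vertices and 5 edges.
Computing the (4 x 4) cofactor determinant gives 4.

4


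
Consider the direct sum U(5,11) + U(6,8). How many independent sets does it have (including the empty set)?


For a direct sum, |I(M1+M2)| = |I(M1)| * |I(M2)|.
|I(U(5,11))| = sum C(11,k) for k=0..5 = 1024.
|I(U(6,8))| = sum C(8,k) for k=0..6 = 247.
Total = 1024 * 247 = 252928.

252928


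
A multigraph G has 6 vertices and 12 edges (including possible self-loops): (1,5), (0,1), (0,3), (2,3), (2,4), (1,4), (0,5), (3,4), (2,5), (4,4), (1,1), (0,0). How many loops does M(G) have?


In a graphic matroid, a loop is a self-loop edge (u,u) with rank 0.
Examining all 12 edges for self-loops...
Self-loops found: (4,4), (1,1), (0,0)
Number of loops = 3.

3


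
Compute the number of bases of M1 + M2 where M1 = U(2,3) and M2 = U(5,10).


Bases of a direct sum M1 + M2: |B| = |B(M1)| * |B(M2)|.
|B(U(2,3))| = C(3,2) = 3.
|B(U(5,10))| = C(10,5) = 252.
Total bases = 3 * 252 = 756.

756


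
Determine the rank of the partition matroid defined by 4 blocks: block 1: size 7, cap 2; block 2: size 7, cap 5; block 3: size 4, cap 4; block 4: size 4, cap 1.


Rank of a partition matroid = sum of min(|Si|, ci) for each block.
= min(7,2) + min(7,5) + min(4,4) + min(4,1)
= 2 + 5 + 4 + 1
= 12.

12


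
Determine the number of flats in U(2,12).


Flats of U(2,12): every subset of size < 2 is a flat, plus E itself.
Count = C(12,0) + C(12,1) + 1
     = 1 + 12 + 1
     = 14.

14


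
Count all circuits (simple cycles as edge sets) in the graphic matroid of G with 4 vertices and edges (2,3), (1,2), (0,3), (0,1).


A circuit in a graphic matroid = edge set of a simple cycle.
G has 4 vertices and 4 edges.
Enumerating all minimal edge subsets forming cycles...
Total circuits found: 1.

1


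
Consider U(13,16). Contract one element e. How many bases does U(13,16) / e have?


Contracting e from U(13,16) gives U(12,15).
Bases of U(12,15) = C(15,12) = 455.

455


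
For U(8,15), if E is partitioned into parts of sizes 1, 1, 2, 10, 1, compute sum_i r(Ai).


r(Ai) = min(|Ai|, 8) for each part.
Sum = min(1,8) + min(1,8) + min(2,8) + min(10,8) + min(1,8)
    = 1 + 1 + 2 + 8 + 1
    = 13.

13


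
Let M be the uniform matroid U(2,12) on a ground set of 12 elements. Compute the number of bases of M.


Bases of U(2,12) are all 2-element subsets of the 12-element ground set.
Number of bases = C(12,2).
C(12,2) = (12 * 11) / (1 * 2) = 66.

66


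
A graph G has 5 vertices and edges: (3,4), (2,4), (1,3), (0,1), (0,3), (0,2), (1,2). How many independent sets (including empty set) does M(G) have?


An independent set in a graphic matroid is an acyclic edge subset.
G has 5 vertices and 7 edges.
Enumerate all 2^7 = 128 subsets, checking for acyclicity.
Total independent sets = 86.

86


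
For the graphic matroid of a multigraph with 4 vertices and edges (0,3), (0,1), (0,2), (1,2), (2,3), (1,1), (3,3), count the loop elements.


In a graphic matroid, a loop is a self-loop edge (u,u) with rank 0.
Examining all 7 edges for self-loops...
Self-loops found: (1,1), (3,3)
Number of loops = 2.

2


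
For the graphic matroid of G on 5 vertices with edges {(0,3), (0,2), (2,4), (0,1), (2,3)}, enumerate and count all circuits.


A circuit in a graphic matroid = edge set of a simple cycle.
G has 5 vertices and 5 edges.
Enumerating all minimal edge subsets forming cycles...
Total circuits found: 1.

1


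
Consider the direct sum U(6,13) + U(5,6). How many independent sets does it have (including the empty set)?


For a direct sum, |I(M1+M2)| = |I(M1)| * |I(M2)|.
|I(U(6,13))| = sum C(13,k) for k=0..6 = 4096.
|I(U(5,6))| = sum C(6,k) for k=0..5 = 63.
Total = 4096 * 63 = 258048.

258048


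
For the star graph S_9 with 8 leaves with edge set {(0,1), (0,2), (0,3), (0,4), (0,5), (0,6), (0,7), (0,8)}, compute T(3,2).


A star on 9 vertices is a tree with 8 edges.
T(x,y) = x^(8) for any tree.
T(3,2) = 3^8 = 6561.

6561


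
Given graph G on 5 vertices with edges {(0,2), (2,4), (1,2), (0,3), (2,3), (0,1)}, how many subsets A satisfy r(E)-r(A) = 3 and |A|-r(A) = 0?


R(x,y) = sum over A in 2^E of x^(r(E)-r(A)) * y^(|A|-r(A)).
G has 5 vertices, 6 edges. r(E) = 4.
Enumerate all 2^6 = 64 subsets.
Count subsets with r(E)-r(A)=3 and |A|-r(A)=0: 6.

6


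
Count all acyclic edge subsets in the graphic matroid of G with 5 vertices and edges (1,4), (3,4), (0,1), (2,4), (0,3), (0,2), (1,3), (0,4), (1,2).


An independent set in a graphic matroid is an acyclic edge subset.
G has 5 vertices and 9 edges.
Enumerate all 2^9 = 512 subsets, checking for acyclicity.
Total independent sets = 198.

198


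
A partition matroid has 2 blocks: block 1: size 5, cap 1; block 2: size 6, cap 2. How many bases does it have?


A basis picks exactly ci elements from block i.
Number of bases = product of C(|Si|, ci).
= C(5,1) * C(6,2)
= 5 * 15
= 75.

75


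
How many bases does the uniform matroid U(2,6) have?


Bases of U(2,6) are all 2-element subsets of the 6-element ground set.
Number of bases = C(6,2).
(6 choose 2) = 15.

15


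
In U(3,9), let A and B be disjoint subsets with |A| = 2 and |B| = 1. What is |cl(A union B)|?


|A union B| = 2 + 1 = 3 (disjoint).
In U(3,9), cl(S) = S if |S| < 3, else cl(S) = E.
Since 3 >= 3, cl(A union B) = E.
|cl(A union B)| = 9.

9


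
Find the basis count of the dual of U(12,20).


The dual of U(r,n) is U(n-r, n) = U(8,20).
Bases of U(8,20) are all (8)-element subsets.
|B(M*)| = C(20,8) = 20! / (8! * 12!) = 125970.

125970


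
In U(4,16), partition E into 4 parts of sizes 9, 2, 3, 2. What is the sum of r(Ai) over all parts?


r(Ai) = min(|Ai|, 4) for each part.
Sum = min(9,4) + min(2,4) + min(3,4) + min(2,4)
    = 4 + 2 + 3 + 2
    = 11.

11


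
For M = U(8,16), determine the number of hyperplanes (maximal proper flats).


Hyperplanes of U(8,16) are flats of rank 7.
In a uniform matroid, these are exactly the (7)-element subsets.
Count = C(16,7) = 16! / (7! * 9!) = 11440.

11440


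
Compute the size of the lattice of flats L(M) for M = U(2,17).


Flats of U(2,17): every subset of size < 2 is a flat, plus E itself.
Count = (17 choose 0) + (17 choose 1) + 1
     = 1 + 17 + 1
     = 19.

19


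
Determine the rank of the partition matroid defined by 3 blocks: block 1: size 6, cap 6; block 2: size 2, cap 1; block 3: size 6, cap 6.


Rank of a partition matroid = sum of min(|Si|, ci) for each block.
= min(6,6) + min(2,1) + min(6,6)
= 6 + 1 + 6
= 13.

13


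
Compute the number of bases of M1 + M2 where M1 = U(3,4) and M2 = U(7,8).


Bases of a direct sum M1 + M2: |B| = |B(M1)| * |B(M2)|.
|B(U(3,4))| = C(4,3) = 4.
|B(U(7,8))| = C(8,7) = 8.
Total bases = 4 * 8 = 32.

32


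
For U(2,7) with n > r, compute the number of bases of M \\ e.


Deleting e from U(2,7) gives U(2,6) since n > r.
Bases of U(2,6) = C(6,2) = (6 * 5) / (1 * 2) = 15.

15


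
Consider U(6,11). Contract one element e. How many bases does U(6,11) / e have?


Contracting e from U(6,11) gives U(5,10).
Bases of U(5,10) = (10 choose 5) = 252.

252


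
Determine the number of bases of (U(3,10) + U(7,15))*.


(M1+M2)* = M1* + M2*.
M1* = U(7,10), bases: C(10,7) = 120.
M2* = U(8,15), bases: C(15,8) = 6435.
|B(M*)| = 120 * 6435 = 772200.

772200


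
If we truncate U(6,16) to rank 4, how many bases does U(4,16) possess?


Truncating U(6,16) to rank 4 gives U(4,16).
Bases of U(4,16) are all 4-element subsets of 16 elements.
Number of bases = (16 choose 4) = 1820.

1820


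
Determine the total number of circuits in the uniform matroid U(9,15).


In U(9,15), circuits are the (10)-element subsets.
Any set of 10 elements is dependent, and removing any one element gives
an independent set of size 9, so it is a minimal dependent set.
Number of circuits = (15 choose 10) = 3003.

3003


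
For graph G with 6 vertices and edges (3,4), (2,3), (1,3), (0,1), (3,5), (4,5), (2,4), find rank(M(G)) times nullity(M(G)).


r(M) = |V| - c = 6 - 1 = 5.
nullity = |E| - r(M) = 7 - 5 = 2.
Product = 5 * 2 = 10.

10


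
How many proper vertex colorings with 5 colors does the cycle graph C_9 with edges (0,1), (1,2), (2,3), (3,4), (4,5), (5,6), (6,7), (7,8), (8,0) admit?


P(C_9, k) = (k-1)^9 + (-1)^9*(k-1).
P(5) = (4)^9 - 4
= 262144 - 4 = 262140.

262140


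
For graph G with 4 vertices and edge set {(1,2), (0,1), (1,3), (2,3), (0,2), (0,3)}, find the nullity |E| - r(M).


Cycle rank (nullity) = |E| - r(M) = |E| - (|V| - c).
|E| = 6, |V| = 4, c = 1.
Nullity = 6 - (4 - 1) = 6 - 3 = 3.

3


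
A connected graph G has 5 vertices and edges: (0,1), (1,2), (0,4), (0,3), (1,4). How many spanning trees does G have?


By Kirchhoff's matrix tree theorem, the number of spanning trees equals
the determinant of any cofactor of the Laplacian matrix L.
G has 5 vertices and 5 edges.
Computing the (4 x 4) cofactor determinant gives 3.

3


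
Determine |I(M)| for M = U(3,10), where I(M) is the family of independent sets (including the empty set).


Independent sets of U(3,10) are all subsets of size <= 3.
Count = C(10,0) + C(10,1) + C(10,2) + C(10,3)
     = 1 + 10 + 45 + 120
     = 176.

176


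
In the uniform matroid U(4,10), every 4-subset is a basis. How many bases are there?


Bases of U(4,10) are all 4-element subsets of the 10-element ground set.
Number of bases = C(10,4).
C(10,4) = 10! / (4! * 6!) = 210.

210


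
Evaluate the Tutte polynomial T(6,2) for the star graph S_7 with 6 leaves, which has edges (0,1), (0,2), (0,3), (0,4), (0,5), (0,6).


A star on 7 vertices is a tree with 6 edges.
T(x,y) = x^(6) for any tree.
T(6,2) = 6^6 = 46656.

46656


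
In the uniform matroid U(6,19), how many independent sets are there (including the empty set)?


Independent sets of U(6,19) are all subsets of size <= 6.
Count = (19 choose 0) + (19 choose 1) + (19 choose 2) + (19 choose 3) + (19 choose 4) + (19 choose 5) + (19 choose 6)
     = 1 + 19 + 171 + 969 + 3876 + 11628 + 27132
     = 43796.

43796


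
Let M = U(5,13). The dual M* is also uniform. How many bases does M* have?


The dual of U(r,n) is U(n-r, n) = U(8,13).
Bases of U(8,13) are all (8)-element subsets.
|B(M*)| = C(13,8) = 13! / (8! * 5!) = 1287.

1287


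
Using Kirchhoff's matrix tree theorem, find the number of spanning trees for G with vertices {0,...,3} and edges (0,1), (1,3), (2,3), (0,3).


By Kirchhoff's matrix tree theorem, the number of spanning trees equals
the determinant of any cofactor of the Laplacian matrix L.
G has 4 vertices and 4 edges.
Computing the (3 x 3) cofactor determinant gives 3.

3


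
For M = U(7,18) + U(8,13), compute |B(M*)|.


(M1+M2)* = M1* + M2*.
M1* = U(11,18), bases: C(18,11) = 31824.
M2* = U(5,13), bases: C(13,5) = 1287.
|B(M*)| = 31824 * 1287 = 40957488.

40957488


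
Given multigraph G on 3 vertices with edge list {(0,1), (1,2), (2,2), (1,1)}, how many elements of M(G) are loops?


In a graphic matroid, a loop is a self-loop edge (u,u) with rank 0.
Examining all 4 edges for self-loops...
Self-loops found: (2,2), (1,1)
Number of loops = 2.

2


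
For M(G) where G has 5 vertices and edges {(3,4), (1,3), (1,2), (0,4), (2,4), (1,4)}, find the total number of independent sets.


An independent set in a graphic matroid is an acyclic edge subset.
G has 5 vertices and 6 edges.
Enumerate all 2^6 = 64 subsets, checking for acyclicity.
Total independent sets = 48.

48


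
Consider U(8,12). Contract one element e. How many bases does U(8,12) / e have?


Contracting e from U(8,12) gives U(7,11).
Bases of U(7,11) = C(11,7) = 11! / (7! * 4!) = 330.

330


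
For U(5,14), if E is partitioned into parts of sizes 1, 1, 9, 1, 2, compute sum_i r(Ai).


r(Ai) = min(|Ai|, 5) for each part.
Sum = min(1,5) + min(1,5) + min(9,5) + min(1,5) + min(2,5)
    = 1 + 1 + 5 + 1 + 2
    = 10.

10


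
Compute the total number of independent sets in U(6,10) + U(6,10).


For a direct sum, |I(M1+M2)| = |I(M1)| * |I(M2)|.
|I(U(6,10))| = sum C(10,k) for k=0..6 = 848.
|I(U(6,10))| = sum C(10,k) for k=0..6 = 848.
Total = 848 * 848 = 719104.

719104


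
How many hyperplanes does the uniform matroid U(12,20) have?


Hyperplanes of U(12,20) are flats of rank 11.
In a uniform matroid, these are exactly the (11)-element subsets.
Count = C(20,11) = 20! / (11! * 9!) = 167960.

167960


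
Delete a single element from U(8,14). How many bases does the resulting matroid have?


Deleting e from U(8,14) gives U(8,13) since n > r.
Bases of U(8,13) = C(13,8) = 13! / (8! * 5!) = 1287.

1287


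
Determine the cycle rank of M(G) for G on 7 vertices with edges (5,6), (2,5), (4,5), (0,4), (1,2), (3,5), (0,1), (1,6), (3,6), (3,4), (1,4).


Cycle rank (nullity) = |E| - r(M) = |E| - (|V| - c).
|E| = 11, |V| = 7, c = 1.
Nullity = 11 - (7 - 1) = 11 - 6 = 5.

5


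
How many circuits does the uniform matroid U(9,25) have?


In U(9,25), circuits are the (10)-element subsets.
Any set of 10 elements is dependent, and removing any one element gives
an independent set of size 9, so it is a minimal dependent set.
Number of circuits = C(25,10) = 3268760.

3268760


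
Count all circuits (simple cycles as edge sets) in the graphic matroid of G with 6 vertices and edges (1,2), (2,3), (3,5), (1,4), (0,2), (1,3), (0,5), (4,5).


A circuit in a graphic matroid = edge set of a simple cycle.
G has 6 vertices and 8 edges.
Enumerating all minimal edge subsets forming cycles...
Total circuits found: 7.

7


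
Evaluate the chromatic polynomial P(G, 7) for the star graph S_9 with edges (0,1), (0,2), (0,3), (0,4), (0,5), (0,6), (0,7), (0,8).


P(tree, k) = k * (k-1)^(8) for any tree on 9 vertices.
P(7) = 7 * 6^8 = 7 * 1679616 = 11757312.

11757312


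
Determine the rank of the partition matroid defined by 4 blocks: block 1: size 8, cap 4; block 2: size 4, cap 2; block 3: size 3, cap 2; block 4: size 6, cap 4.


Rank of a partition matroid = sum of min(|Si|, ci) for each block.
= min(8,4) + min(4,2) + min(3,2) + min(6,4)
= 4 + 2 + 2 + 4
= 12.

12


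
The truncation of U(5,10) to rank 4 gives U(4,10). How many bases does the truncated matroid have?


Truncating U(5,10) to rank 4 gives U(4,10).
Bases of U(4,10) are all 4-element subsets of 10 elements.
Number of bases = (10 choose 4) = 210.

210


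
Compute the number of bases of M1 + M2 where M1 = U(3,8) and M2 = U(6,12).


Bases of a direct sum M1 + M2: |B| = |B(M1)| * |B(M2)|.
|B(U(3,8))| = C(8,3) = 56.
|B(U(6,12))| = C(12,6) = 924.
Total bases = 56 * 924 = 51744.

51744


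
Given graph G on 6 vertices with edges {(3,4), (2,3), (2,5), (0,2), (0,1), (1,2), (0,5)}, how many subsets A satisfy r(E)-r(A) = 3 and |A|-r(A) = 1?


R(x,y) = sum over A in 2^E of x^(r(E)-r(A)) * y^(|A|-r(A)).
G has 6 vertices, 7 edges. r(E) = 5.
Enumerate all 2^7 = 128 subsets.
Count subsets with r(E)-r(A)=3 and |A|-r(A)=1: 2.

2


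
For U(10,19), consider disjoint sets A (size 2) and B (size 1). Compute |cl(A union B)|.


|A union B| = 2 + 1 = 3 (disjoint).
In U(10,19), cl(S) = S if |S| < 10, else cl(S) = E.
Since 3 < 10, cl(A union B) = A union B.
|cl(A union B)| = 3.

3


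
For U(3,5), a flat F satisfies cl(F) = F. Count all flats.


Flats of U(3,5): every subset of size < 3 is a flat, plus E itself.
Count = C(5,0) + C(5,1) + C(5,2) + 1
     = 1 + 5 + 10 + 1
     = 17.

17


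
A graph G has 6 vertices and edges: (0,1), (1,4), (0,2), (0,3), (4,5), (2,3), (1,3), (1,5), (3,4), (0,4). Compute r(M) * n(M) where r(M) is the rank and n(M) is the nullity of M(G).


r(M) = |V| - c = 6 - 1 = 5.
nullity = |E| - r(M) = 10 - 5 = 5.
Product = 5 * 5 = 25.

25


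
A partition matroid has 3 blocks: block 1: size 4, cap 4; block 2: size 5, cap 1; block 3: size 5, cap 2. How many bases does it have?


A basis picks exactly ci elements from block i.
Number of bases = product of C(|Si|, ci).
= C(4,4) * C(5,1) * C(5,2)
= 1 * 5 * 10
= 50.

50


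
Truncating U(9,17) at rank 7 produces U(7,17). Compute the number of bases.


Truncating U(9,17) to rank 7 gives U(7,17).
Bases of U(7,17) are all 7-element subsets of 17 elements.
Number of bases = C(17,7) = 19448.

19448


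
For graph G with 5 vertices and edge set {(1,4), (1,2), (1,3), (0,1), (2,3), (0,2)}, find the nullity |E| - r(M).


Cycle rank (nullity) = |E| - r(M) = |E| - (|V| - c).
|E| = 6, |V| = 5, c = 1.
Nullity = 6 - (5 - 1) = 6 - 4 = 2.

2


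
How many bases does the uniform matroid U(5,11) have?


Bases of U(5,11) are all 5-element subsets of the 11-element ground set.
Number of bases = C(11,5).
(11 choose 5) = 462.

462


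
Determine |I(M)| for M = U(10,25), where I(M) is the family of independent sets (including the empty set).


Independent sets of U(10,25) are all subsets of size <= 10.
Count = C(25,0) + C(25,1) + C(25,2) + C(25,3) + C(25,4) + C(25,5) + C(25,6) + C(25,7) + C(25,8) + C(25,9) + C(25,10)
     = 1 + 25 + 300 + 2300 + 12650 + 53130 + 177100 + 480700 + 1081575 + 2042975 + 3268760
     = 7119516.

7119516


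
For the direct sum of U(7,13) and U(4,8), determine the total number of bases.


Bases of a direct sum M1 + M2: |B| = |B(M1)| * |B(M2)|.
|B(U(7,13))| = C(13,7) = 1716.
|B(U(4,8))| = C(8,4) = 70.
Total bases = 1716 * 70 = 120120.

120120


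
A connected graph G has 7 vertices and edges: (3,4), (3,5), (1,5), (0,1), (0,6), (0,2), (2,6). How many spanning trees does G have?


By Kirchhoff's matrix tree theorem, the number of spanning trees equals
the determinant of any cofactor of the Laplacian matrix L.
G has 7 vertices and 7 edges.
Computing the (6 x 6) cofactor determinant gives 3.

3


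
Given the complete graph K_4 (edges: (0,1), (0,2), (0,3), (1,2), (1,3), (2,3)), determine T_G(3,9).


T(K_4; x,y) = x^3 + 3x^2 + 4xy + 2x + y^3 + 3y^2 + 2y.
Substituting x=3, y=9:
= 27 + 27 + 108 + 6 + 729 + 243 + 18
= 1158.

1158


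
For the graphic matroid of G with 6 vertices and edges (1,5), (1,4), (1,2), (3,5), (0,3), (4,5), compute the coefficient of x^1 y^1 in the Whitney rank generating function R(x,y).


R(x,y) = sum over A in 2^E of x^(r(E)-r(A)) * y^(|A|-r(A)).
G has 6 vertices, 6 edges. r(E) = 5.
Enumerate all 2^6 = 64 subsets.
Count subsets with r(E)-r(A)=1 and |A|-r(A)=1: 3.

3


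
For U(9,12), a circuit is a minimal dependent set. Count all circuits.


In U(9,12), circuits are the (10)-element subsets.
Any set of 10 elements is dependent, and removing any one element gives
an independent set of size 9, so it is a minimal dependent set.
Number of circuits = C(12,10) = 12! / (10! * 2!) = 66.

66


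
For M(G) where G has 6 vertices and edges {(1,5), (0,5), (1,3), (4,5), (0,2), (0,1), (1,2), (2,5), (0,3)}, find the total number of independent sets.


An independent set in a graphic matroid is an acyclic edge subset.
G has 6 vertices and 9 edges.
Enumerate all 2^9 = 512 subsets, checking for acyclicity.
Total independent sets = 256.

256


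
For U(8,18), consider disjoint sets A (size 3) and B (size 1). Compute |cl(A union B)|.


|A union B| = 3 + 1 = 4 (disjoint).
In U(8,18), cl(S) = S if |S| < 8, else cl(S) = E.
Since 4 < 8, cl(A union B) = A union B.
|cl(A union B)| = 4.

4


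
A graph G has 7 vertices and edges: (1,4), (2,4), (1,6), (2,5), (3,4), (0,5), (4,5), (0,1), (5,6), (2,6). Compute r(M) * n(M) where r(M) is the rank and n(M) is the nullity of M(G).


r(M) = |V| - c = 7 - 1 = 6.
nullity = |E| - r(M) = 10 - 6 = 4.
Product = 6 * 4 = 24.

24


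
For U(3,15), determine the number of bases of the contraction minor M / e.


Contracting e from U(3,15) gives U(2,14).
Bases of U(2,14) = C(14,2) = (14 * 13) / (1 * 2) = 91.

91


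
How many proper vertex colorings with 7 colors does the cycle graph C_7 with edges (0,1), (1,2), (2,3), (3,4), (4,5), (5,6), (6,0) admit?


P(C_7, k) = (k-1)^7 + (-1)^7*(k-1).
P(7) = (6)^7 - 6
= 279936 - 6 = 279930.

279930


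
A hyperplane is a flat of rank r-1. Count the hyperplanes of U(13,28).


Hyperplanes of U(13,28) are flats of rank 12.
In a uniform matroid, these are exactly the (12)-element subsets.
Count = (28 choose 12) = 30421755.

30421755


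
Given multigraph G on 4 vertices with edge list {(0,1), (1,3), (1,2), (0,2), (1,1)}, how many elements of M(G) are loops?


In a graphic matroid, a loop is a self-loop edge (u,u) with rank 0.
Examining all 5 edges for self-loops...
Self-loops found: (1,1)
Number of loops = 1.

1


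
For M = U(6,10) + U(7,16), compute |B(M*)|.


(M1+M2)* = M1* + M2*.
M1* = U(4,10), bases: C(10,4) = 210.
M2* = U(9,16), bases: C(16,9) = 11440.
|B(M*)| = 210 * 11440 = 2402400.

2402400


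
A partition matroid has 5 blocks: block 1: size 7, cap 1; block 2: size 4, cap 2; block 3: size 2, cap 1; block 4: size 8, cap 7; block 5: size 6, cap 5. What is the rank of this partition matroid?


Rank of a partition matroid = sum of min(|Si|, ci) for each block.
= min(7,1) + min(4,2) + min(2,1) + min(8,7) + min(6,5)
= 1 + 2 + 1 + 7 + 5
= 16.

16


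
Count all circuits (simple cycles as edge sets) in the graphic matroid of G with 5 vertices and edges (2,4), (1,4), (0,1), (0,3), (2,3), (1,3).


A circuit in a graphic matroid = edge set of a simple cycle.
G has 5 vertices and 6 edges.
Enumerating all minimal edge subsets forming cycles...
Total circuits found: 3.

3
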